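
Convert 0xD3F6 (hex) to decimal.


Positional values:
Position 0: 6 × 16^0 = 6 × 1 = 6
Position 1: F × 16^1 = 15 × 16 = 240
Position 2: 3 × 16^2 = 3 × 256 = 768
Position 3: D × 16^3 = 13 × 4096 = 53248
Sum = 6 + 240 + 768 + 53248
= 54262


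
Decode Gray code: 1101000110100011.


Gray code: 1101000110100011
MSB stays the same: 1
Each subsequent bit = prev_binary XOR current_gray:
  B[1] = 1 XOR 1 = 0
  B[2] = 0 XOR 0 = 0
  B[3] = 0 XOR 1 = 1
  B[4] = 1 XOR 0 = 1
  B[5] = 1 XOR 0 = 1
  B[6] = 1 XOR 0 = 1
  B[7] = 1 XOR 1 = 0
  B[8] = 0 XOR 1 = 1
  B[9] = 1 XOR 0 = 1
  B[10] = 1 XOR 1 = 0
  B[11] = 0 XOR 0 = 0
  B[12] = 0 XOR 0 = 0
  B[13] = 0 XOR 0 = 0
  B[14] = 0 XOR 1 = 1
  B[15] = 1 XOR 1 = 0
= 1001111011000010 (40642 decimal)


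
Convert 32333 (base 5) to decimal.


Positional values (base 5):
  3 × 5^0 = 3 × 1 = 3
  3 × 5^1 = 3 × 5 = 15
  3 × 5^2 = 3 × 25 = 75
  2 × 5^3 = 2 × 125 = 250
  3 × 5^4 = 3 × 625 = 1875
Sum = 3 + 15 + 75 + 250 + 1875
= 2218


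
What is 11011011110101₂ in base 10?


Positional values:
Bit 0: 1 × 2^0 = 1
Bit 2: 1 × 2^2 = 4
Bit 4: 1 × 2^4 = 16
Bit 5: 1 × 2^5 = 32
Bit 6: 1 × 2^6 = 64
Bit 7: 1 × 2^7 = 128
Bit 9: 1 × 2^9 = 512
Bit 10: 1 × 2^10 = 1024
Bit 12: 1 × 2^12 = 4096
Bit 13: 1 × 2^13 = 8192
Sum = 1 + 4 + 16 + 32 + 64 + 128 + 512 + 1024 + 4096 + 8192
= 14069


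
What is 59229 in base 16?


Divide by 16 repeatedly:
59229 ÷ 16 = 3701 remainder 13 (D)
3701 ÷ 16 = 231 remainder 5 (5)
231 ÷ 16 = 14 remainder 7 (7)
14 ÷ 16 = 0 remainder 14 (E)
Reading remainders bottom-up:
= 0xE75D


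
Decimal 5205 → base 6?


Divide by 6 repeatedly:
5205 ÷ 6 = 867 remainder 3
867 ÷ 6 = 144 remainder 3
144 ÷ 6 = 24 remainder 0
24 ÷ 6 = 4 remainder 0
4 ÷ 6 = 0 remainder 4
Reading remainders bottom-up:
= 40033


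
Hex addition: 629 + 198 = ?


Align and add column by column (LSB to MSB, each column mod 16 with carry):
  0629
+ 0198
  ----
  col 0: 9(9) + 8(8) + 0 (carry in) = 17 → 1(1), carry out 1
  col 1: 2(2) + 9(9) + 1 (carry in) = 12 → C(12), carry out 0
  col 2: 6(6) + 1(1) + 0 (carry in) = 7 → 7(7), carry out 0
  col 3: 0(0) + 0(0) + 0 (carry in) = 0 → 0(0), carry out 0
Reading digits MSB→LSB: 07C1
Strip leading zeros: 7C1
= 0x7C1


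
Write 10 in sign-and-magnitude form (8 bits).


Sign bit: 0 (positive)
Magnitude: 10 = 0001010
= 00001010


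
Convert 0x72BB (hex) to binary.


Each hex digit → 4 binary bits:
  7 = 0111
  2 = 0010
  B = 1011
  B = 1011
Concatenate: 0111 0010 1011 1011
= 0111001010111011


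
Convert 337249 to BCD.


Each digit → 4-bit binary:
  3 → 0011
  3 → 0011
  7 → 0111
  2 → 0010
  4 → 0100
  9 → 1001
= 0011 0011 0111 0010 0100 1001


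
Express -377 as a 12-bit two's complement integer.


Original: 000101111001
Step 1 - Invert all bits: 111010000110
Step 2 - Add 1: 111010000110 + 1
= 111010000111 (represents -377)


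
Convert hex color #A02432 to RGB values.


Hex: #A02432
R = A0₁₆ = 160
G = 24₁₆ = 36
B = 32₁₆ = 50
= RGB(160, 36, 50)


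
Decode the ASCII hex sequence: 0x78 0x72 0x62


Codes (hex): 0x78 0x72 0x62
Per-code ASCII lookup:
  0x78 = 120  (range 97-122: lowercase, 120 - 97 = 23) → 'x'
  0x72 = 114  (range 97-122: lowercase, 114 - 97 = 17) → 'r'
  0x62 = 98  (range 97-122: lowercase, 98 - 97 = 1) → 'b'
= 'xrb'


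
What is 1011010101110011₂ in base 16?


Group into 4-bit nibbles: 1011010101110011
  1011 = B
  0101 = 5
  0111 = 7
  0011 = 3
= 0xB573


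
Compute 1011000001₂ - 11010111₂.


Align and subtract column by column (LSB to MSB, borrowing when needed):
  1011000001
- 0011010111
  ----------
  col 0: (1 - 0 borrow-in) - 1 → 1 - 1 = 0, borrow out 0
  col 1: (0 - 0 borrow-in) - 1 → borrow from next column: (0+2) - 1 = 1, borrow out 1
  col 2: (0 - 1 borrow-in) - 1 → borrow from next column: (-1+2) - 1 = 0, borrow out 1
  col 3: (0 - 1 borrow-in) - 0 → borrow from next column: (-1+2) - 0 = 1, borrow out 1
  col 4: (0 - 1 borrow-in) - 1 → borrow from next column: (-1+2) - 1 = 0, borrow out 1
  col 5: (0 - 1 borrow-in) - 0 → borrow from next column: (-1+2) - 0 = 1, borrow out 1
  col 6: (1 - 1 borrow-in) - 1 → borrow from next column: (0+2) - 1 = 1, borrow out 1
  col 7: (1 - 1 borrow-in) - 1 → borrow from next column: (0+2) - 1 = 1, borrow out 1
  col 8: (0 - 1 borrow-in) - 0 → borrow from next column: (-1+2) - 0 = 1, borrow out 1
  col 9: (1 - 1 borrow-in) - 0 → 0 - 0 = 0, borrow out 0
Reading bits MSB→LSB: 0111101010
Strip leading zeros: 111101010
= 111101010


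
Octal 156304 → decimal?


Positional values:
Position 0: 4 × 8^0 = 4
Position 1: 0 × 8^1 = 0
Position 2: 3 × 8^2 = 192
Position 3: 6 × 8^3 = 3072
Position 4: 5 × 8^4 = 20480
Position 5: 1 × 8^5 = 32768
Sum = 4 + 0 + 192 + 3072 + 20480 + 32768
= 56516


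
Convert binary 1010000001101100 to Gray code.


Binary: 1010000001101100
Gray code: G = B XOR (B >> 1)
B >> 1 = 0101000000110110
1010000001101100 XOR 0101000000110110:
  1 XOR 0 = 1
  0 XOR 1 = 1
  1 XOR 0 = 1
  0 XOR 1 = 1
  0 XOR 0 = 0
  0 XOR 0 = 0
  0 XOR 0 = 0
  0 XOR 0 = 0
  0 XOR 0 = 0
  1 XOR 0 = 1
  1 XOR 1 = 0
  0 XOR 1 = 1
  1 XOR 0 = 1
  1 XOR 1 = 0
  0 XOR 1 = 1
  0 XOR 0 = 0
= 1111000001011010


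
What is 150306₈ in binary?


Each octal digit → 3 binary bits:
  1 = 001
  5 = 101
  0 = 000
  3 = 011
  0 = 000
  6 = 110
Concatenate: 001 101 000 011 000 110
= 001101000011000110


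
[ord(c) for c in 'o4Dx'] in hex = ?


String: 'o4Dx'  (4 characters)
Per-character ASCII lookup:
  'o': lowercase starts at 97: 'o' = 97 + 14 = 111 → 0x6F
  '4': digits start at 48: '4' = 48 + 4 = 52 → 0x34
  'D': uppercase starts at 65: 'D' = 65 + 3 = 68 → 0x44
  'x': lowercase starts at 97: 'x' = 97 + 23 = 120 → 0x78
= 0x6F 0x34 0x44 0x78


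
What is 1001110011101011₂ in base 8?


Group into 3-bit groups: 001001110011101011
  001 = 1
  001 = 1
  110 = 6
  011 = 3
  101 = 5
  011 = 3
= 0o116353


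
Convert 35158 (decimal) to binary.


Divide by 2 repeatedly:
35158 ÷ 2 = 17579 remainder 0
17579 ÷ 2 = 8789 remainder 1
8789 ÷ 2 = 4394 remainder 1
4394 ÷ 2 = 2197 remainder 0
2197 ÷ 2 = 1098 remainder 1
1098 ÷ 2 = 549 remainder 0
549 ÷ 2 = 274 remainder 1
274 ÷ 2 = 137 remainder 0
137 ÷ 2 = 68 remainder 1
68 ÷ 2 = 34 remainder 0
34 ÷ 2 = 17 remainder 0
17 ÷ 2 = 8 remainder 1
8 ÷ 2 = 4 remainder 0
4 ÷ 2 = 2 remainder 0
2 ÷ 2 = 1 remainder 0
1 ÷ 2 = 0 remainder 1
Reading remainders bottom-up:
= 1000100101010110


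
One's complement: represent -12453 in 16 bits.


Original: 0011000010100101
Invert all bits:
  bit 0: 0 → 1
  bit 1: 0 → 1
  bit 2: 1 → 0
  bit 3: 1 → 0
  bit 4: 0 → 1
  bit 5: 0 → 1
  bit 6: 0 → 1
  bit 7: 0 → 1
  bit 8: 1 → 0
  bit 9: 0 → 1
  bit 10: 1 → 0
  bit 11: 0 → 1
  bit 12: 0 → 1
  bit 13: 1 → 0
  bit 14: 0 → 1
  bit 15: 1 → 0
= 1100111101011010


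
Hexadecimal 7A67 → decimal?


Positional values:
Position 0: 7 × 16^0 = 7 × 1 = 7
Position 1: 6 × 16^1 = 6 × 16 = 96
Position 2: A × 16^2 = 10 × 256 = 2560
Position 3: 7 × 16^3 = 7 × 4096 = 28672
Sum = 7 + 96 + 2560 + 28672
= 31335


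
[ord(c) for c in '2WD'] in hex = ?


String: '2WD'  (3 characters)
Per-character ASCII lookup:
  '2': digits start at 48: '2' = 48 + 2 = 50 → 0x32
  'W': uppercase starts at 65: 'W' = 65 + 22 = 87 → 0x57
  'D': uppercase starts at 65: 'D' = 65 + 3 = 68 → 0x44
= 0x32 0x57 0x44


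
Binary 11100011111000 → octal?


Group into 3-bit groups: 011100011111000
  011 = 3
  100 = 4
  011 = 3
  111 = 7
  000 = 0
= 0o34370


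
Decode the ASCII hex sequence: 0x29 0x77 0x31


Codes (hex): 0x29 0x77 0x31
Per-code ASCII lookup:
  0x29 = 41  (special character) → ')'
  0x77 = 119  (range 97-122: lowercase, 119 - 97 = 22) → 'w'
  0x31 = 49  (range 48-57: digits, 49 - 48 = 1) → '1'
= ')w1'


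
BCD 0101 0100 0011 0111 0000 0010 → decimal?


Each 4-bit group → digit:
  0101 → 5
  0100 → 4
  0011 → 3
  0111 → 7
  0000 → 0
  0010 → 2
= 543702


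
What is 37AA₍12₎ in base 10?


Positional values (base 12):
  A × 12^0 = 10 × 1 = 10
  A × 12^1 = 10 × 12 = 120
  7 × 12^2 = 7 × 144 = 1008
  3 × 12^3 = 3 × 1728 = 5184
Sum = 10 + 120 + 1008 + 5184
= 6322


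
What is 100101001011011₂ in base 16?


Group into 4-bit nibbles: 0100101001011011
  0100 = 4
  1010 = A
  0101 = 5
  1011 = B
= 0x4A5B


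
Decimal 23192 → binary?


Divide by 2 repeatedly:
23192 ÷ 2 = 11596 remainder 0
11596 ÷ 2 = 5798 remainder 0
5798 ÷ 2 = 2899 remainder 0
2899 ÷ 2 = 1449 remainder 1
1449 ÷ 2 = 724 remainder 1
724 ÷ 2 = 362 remainder 0
362 ÷ 2 = 181 remainder 0
181 ÷ 2 = 90 remainder 1
90 ÷ 2 = 45 remainder 0
45 ÷ 2 = 22 remainder 1
22 ÷ 2 = 11 remainder 0
11 ÷ 2 = 5 remainder 1
5 ÷ 2 = 2 remainder 1
2 ÷ 2 = 1 remainder 0
1 ÷ 2 = 0 remainder 1
Reading remainders bottom-up:
= 101101010011000


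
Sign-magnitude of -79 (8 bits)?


Sign bit: 1 (negative)
Magnitude: 79 = 1001111
= 11001111


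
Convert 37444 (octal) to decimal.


Positional values:
Position 0: 4 × 8^0 = 4
Position 1: 4 × 8^1 = 32
Position 2: 4 × 8^2 = 256
Position 3: 7 × 8^3 = 3584
Position 4: 3 × 8^4 = 12288
Sum = 4 + 32 + 256 + 3584 + 12288
= 16164


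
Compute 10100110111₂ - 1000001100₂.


Align and subtract column by column (LSB to MSB, borrowing when needed):
  10100110111
- 01000001100
  -----------
  col 0: (1 - 0 borrow-in) - 0 → 1 - 0 = 1, borrow out 0
  col 1: (1 - 0 borrow-in) - 0 → 1 - 0 = 1, borrow out 0
  col 2: (1 - 0 borrow-in) - 1 → 1 - 1 = 0, borrow out 0
  col 3: (0 - 0 borrow-in) - 1 → borrow from next column: (0+2) - 1 = 1, borrow out 1
  col 4: (1 - 1 borrow-in) - 0 → 0 - 0 = 0, borrow out 0
  col 5: (1 - 0 borrow-in) - 0 → 1 - 0 = 1, borrow out 0
  col 6: (0 - 0 borrow-in) - 0 → 0 - 0 = 0, borrow out 0
  col 7: (0 - 0 borrow-in) - 0 → 0 - 0 = 0, borrow out 0
  col 8: (1 - 0 borrow-in) - 0 → 1 - 0 = 1, borrow out 0
  col 9: (0 - 0 borrow-in) - 1 → borrow from next column: (0+2) - 1 = 1, borrow out 1
  col 10: (1 - 1 borrow-in) - 0 → 0 - 0 = 0, borrow out 0
Reading bits MSB→LSB: 01100101011
Strip leading zeros: 1100101011
= 1100101011


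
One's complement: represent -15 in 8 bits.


Original: 00001111
Invert all bits:
  bit 0: 0 → 1
  bit 1: 0 → 1
  bit 2: 0 → 1
  bit 3: 0 → 1
  bit 4: 1 → 0
  bit 5: 1 → 0
  bit 6: 1 → 0
  bit 7: 1 → 0
= 11110000


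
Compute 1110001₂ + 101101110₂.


Align and add column by column (LSB to MSB, carry propagating):
  0001110001
+ 0101101110
  ----------
  col 0: 1 + 0 + 0 (carry in) = 1 → bit 1, carry out 0
  col 1: 0 + 1 + 0 (carry in) = 1 → bit 1, carry out 0
  col 2: 0 + 1 + 0 (carry in) = 1 → bit 1, carry out 0
  col 3: 0 + 1 + 0 (carry in) = 1 → bit 1, carry out 0
  col 4: 1 + 0 + 0 (carry in) = 1 → bit 1, carry out 0
  col 5: 1 + 1 + 0 (carry in) = 2 → bit 0, carry out 1
  col 6: 1 + 1 + 1 (carry in) = 3 → bit 1, carry out 1
  col 7: 0 + 0 + 1 (carry in) = 1 → bit 1, carry out 0
  col 8: 0 + 1 + 0 (carry in) = 1 → bit 1, carry out 0
  col 9: 0 + 0 + 0 (carry in) = 0 → bit 0, carry out 0
Reading bits MSB→LSB: 0111011111
Strip leading zeros: 111011111
= 111011111


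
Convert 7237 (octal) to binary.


Each octal digit → 3 binary bits:
  7 = 111
  2 = 010
  3 = 011
  7 = 111
Concatenate: 111 010 011 111
= 111010011111


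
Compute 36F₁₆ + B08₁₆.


Align and add column by column (LSB to MSB, each column mod 16 with carry):
  036F
+ 0B08
  ----
  col 0: F(15) + 8(8) + 0 (carry in) = 23 → 7(7), carry out 1
  col 1: 6(6) + 0(0) + 1 (carry in) = 7 → 7(7), carry out 0
  col 2: 3(3) + B(11) + 0 (carry in) = 14 → E(14), carry out 0
  col 3: 0(0) + 0(0) + 0 (carry in) = 0 → 0(0), carry out 0
Reading digits MSB→LSB: 0E77
Strip leading zeros: E77
= 0xE77


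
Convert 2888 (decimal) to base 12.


Divide by 12 repeatedly:
2888 ÷ 12 = 240 remainder 8
240 ÷ 12 = 20 remainder 0
20 ÷ 12 = 1 remainder 8
1 ÷ 12 = 0 remainder 1
Reading remainders bottom-up:
= 1808


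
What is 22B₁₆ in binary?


Each hex digit → 4 binary bits:
  2 = 0010
  2 = 0010
  B = 1011
Concatenate: 0010 0010 1011
= 001000101011


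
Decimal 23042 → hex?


Divide by 16 repeatedly:
23042 ÷ 16 = 1440 remainder 2 (2)
1440 ÷ 16 = 90 remainder 0 (0)
90 ÷ 16 = 5 remainder 10 (A)
5 ÷ 16 = 0 remainder 5 (5)
Reading remainders bottom-up:
= 0x5A02


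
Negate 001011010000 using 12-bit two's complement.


Original: 001011010000
Step 1 - Invert all bits: 110100101111
Step 2 - Add 1: 110100101111 + 1
= 110100110000 (represents -720)


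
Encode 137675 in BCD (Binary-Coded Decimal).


Each digit → 4-bit binary:
  1 → 0001
  3 → 0011
  7 → 0111
  6 → 0110
  7 → 0111
  5 → 0101
= 0001 0011 0111 0110 0111 0101


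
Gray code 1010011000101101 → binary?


Gray code: 1010011000101101
MSB stays the same: 1
Each subsequent bit = prev_binary XOR current_gray:
  B[1] = 1 XOR 0 = 1
  B[2] = 1 XOR 1 = 0
  B[3] = 0 XOR 0 = 0
  B[4] = 0 XOR 0 = 0
  B[5] = 0 XOR 1 = 1
  B[6] = 1 XOR 1 = 0
  B[7] = 0 XOR 0 = 0
  B[8] = 0 XOR 0 = 0
  B[9] = 0 XOR 0 = 0
  B[10] = 0 XOR 1 = 1
  B[11] = 1 XOR 0 = 1
  B[12] = 1 XOR 1 = 0
  B[13] = 0 XOR 1 = 1
  B[14] = 1 XOR 0 = 1
  B[15] = 1 XOR 1 = 0
= 1100010000110110 (50230 decimal)


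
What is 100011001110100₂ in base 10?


Positional values:
Bit 2: 1 × 2^2 = 4
Bit 4: 1 × 2^4 = 16
Bit 5: 1 × 2^5 = 32
Bit 6: 1 × 2^6 = 64
Bit 9: 1 × 2^9 = 512
Bit 10: 1 × 2^10 = 1024
Bit 14: 1 × 2^14 = 16384
Sum = 4 + 16 + 32 + 64 + 512 + 1024 + 16384
= 18036


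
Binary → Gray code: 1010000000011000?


Binary: 1010000000011000
Gray code: G = B XOR (B >> 1)
B >> 1 = 0101000000001100
1010000000011000 XOR 0101000000001100:
  1 XOR 0 = 1
  0 XOR 1 = 1
  1 XOR 0 = 1
  0 XOR 1 = 1
  0 XOR 0 = 0
  0 XOR 0 = 0
  0 XOR 0 = 0
  0 XOR 0 = 0
  0 XOR 0 = 0
  0 XOR 0 = 0
  0 XOR 0 = 0
  1 XOR 0 = 1
  1 XOR 1 = 0
  0 XOR 1 = 1
  0 XOR 0 = 0
  0 XOR 0 = 0
= 1111000000010100


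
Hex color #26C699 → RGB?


Hex: #26C699
R = 26₁₆ = 38
G = C6₁₆ = 198
B = 99₁₆ = 153
= RGB(38, 198, 153)


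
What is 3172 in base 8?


Divide by 8 repeatedly:
3172 ÷ 8 = 396 remainder 4
396 ÷ 8 = 49 remainder 4
49 ÷ 8 = 6 remainder 1
6 ÷ 8 = 0 remainder 6
Reading remainders bottom-up:
= 0o6144


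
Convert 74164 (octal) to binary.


Each octal digit → 3 binary bits:
  7 = 111
  4 = 100
  1 = 001
  6 = 110
  4 = 100
Concatenate: 111 100 001 110 100
= 111100001110100


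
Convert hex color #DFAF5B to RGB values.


Hex: #DFAF5B
R = DF₁₆ = 223
G = AF₁₆ = 175
B = 5B₁₆ = 91
= RGB(223, 175, 91)


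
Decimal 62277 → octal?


Divide by 8 repeatedly:
62277 ÷ 8 = 7784 remainder 5
7784 ÷ 8 = 973 remainder 0
973 ÷ 8 = 121 remainder 5
121 ÷ 8 = 15 remainder 1
15 ÷ 8 = 1 remainder 7
1 ÷ 8 = 0 remainder 1
Reading remainders bottom-up:
= 0o171505


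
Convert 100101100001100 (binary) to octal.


Group into 3-bit groups: 100101100001100
  100 = 4
  101 = 5
  100 = 4
  001 = 1
  100 = 4
= 0o45414


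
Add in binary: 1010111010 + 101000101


Align and add column by column (LSB to MSB, carry propagating):
  01010111010
+ 00101000101
  -----------
  col 0: 0 + 1 + 0 (carry in) = 1 → bit 1, carry out 0
  col 1: 1 + 0 + 0 (carry in) = 1 → bit 1, carry out 0
  col 2: 0 + 1 + 0 (carry in) = 1 → bit 1, carry out 0
  col 3: 1 + 0 + 0 (carry in) = 1 → bit 1, carry out 0
  col 4: 1 + 0 + 0 (carry in) = 1 → bit 1, carry out 0
  col 5: 1 + 0 + 0 (carry in) = 1 → bit 1, carry out 0
  col 6: 0 + 1 + 0 (carry in) = 1 → bit 1, carry out 0
  col 7: 1 + 0 + 0 (carry in) = 1 → bit 1, carry out 0
  col 8: 0 + 1 + 0 (carry in) = 1 → bit 1, carry out 0
  col 9: 1 + 0 + 0 (carry in) = 1 → bit 1, carry out 0
  col 10: 0 + 0 + 0 (carry in) = 0 → bit 0, carry out 0
Reading bits MSB→LSB: 01111111111
Strip leading zeros: 1111111111
= 1111111111


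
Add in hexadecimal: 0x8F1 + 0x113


Align and add column by column (LSB to MSB, each column mod 16 with carry):
  08F1
+ 0113
  ----
  col 0: 1(1) + 3(3) + 0 (carry in) = 4 → 4(4), carry out 0
  col 1: F(15) + 1(1) + 0 (carry in) = 16 → 0(0), carry out 1
  col 2: 8(8) + 1(1) + 1 (carry in) = 10 → A(10), carry out 0
  col 3: 0(0) + 0(0) + 0 (carry in) = 0 → 0(0), carry out 0
Reading digits MSB→LSB: 0A04
Strip leading zeros: A04
= 0xA04


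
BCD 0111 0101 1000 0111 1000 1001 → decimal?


Each 4-bit group → digit:
  0111 → 7
  0101 → 5
  1000 → 8
  0111 → 7
  1000 → 8
  1001 → 9
= 758789


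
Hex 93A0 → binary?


Each hex digit → 4 binary bits:
  9 = 1001
  3 = 0011
  A = 1010
  0 = 0000
Concatenate: 1001 0011 1010 0000
= 1001001110100000


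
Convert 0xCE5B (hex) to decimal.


Positional values:
Position 0: B × 16^0 = 11 × 1 = 11
Position 1: 5 × 16^1 = 5 × 16 = 80
Position 2: E × 16^2 = 14 × 256 = 3584
Position 3: C × 16^3 = 12 × 4096 = 49152
Sum = 11 + 80 + 3584 + 49152
= 52827


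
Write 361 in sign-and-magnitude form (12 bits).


Sign bit: 0 (positive)
Magnitude: 361 = 00101101001
= 000101101001


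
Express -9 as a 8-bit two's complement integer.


Original: 00001001
Step 1 - Invert all bits: 11110110
Step 2 - Add 1: 11110110 + 1
= 11110111 (represents -9)


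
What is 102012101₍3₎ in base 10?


Positional values (base 3):
  1 × 3^0 = 1 × 1 = 1
  0 × 3^1 = 0 × 3 = 0
  1 × 3^2 = 1 × 9 = 9
  2 × 3^3 = 2 × 27 = 54
  1 × 3^4 = 1 × 81 = 81
  0 × 3^5 = 0 × 243 = 0
  2 × 3^6 = 2 × 729 = 1458
  0 × 3^7 = 0 × 2187 = 0
  1 × 3^8 = 1 × 6561 = 6561
Sum = 1 + 0 + 9 + 54 + 81 + 0 + 1458 + 0 + 6561
= 8164


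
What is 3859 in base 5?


Divide by 5 repeatedly:
3859 ÷ 5 = 771 remainder 4
771 ÷ 5 = 154 remainder 1
154 ÷ 5 = 30 remainder 4
30 ÷ 5 = 6 remainder 0
6 ÷ 5 = 1 remainder 1
1 ÷ 5 = 0 remainder 1
Reading remainders bottom-up:
= 110414


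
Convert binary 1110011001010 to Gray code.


Binary: 1110011001010
Gray code: G = B XOR (B >> 1)
B >> 1 = 0111001100101
1110011001010 XOR 0111001100101:
  1 XOR 0 = 1
  1 XOR 1 = 0
  1 XOR 1 = 0
  0 XOR 1 = 1
  0 XOR 0 = 0
  1 XOR 0 = 1
  1 XOR 1 = 0
  0 XOR 1 = 1
  0 XOR 0 = 0
  1 XOR 0 = 1
  0 XOR 1 = 1
  1 XOR 0 = 1
  0 XOR 1 = 1
= 1001010101111


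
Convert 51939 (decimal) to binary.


Divide by 2 repeatedly:
51939 ÷ 2 = 25969 remainder 1
25969 ÷ 2 = 12984 remainder 1
12984 ÷ 2 = 6492 remainder 0
6492 ÷ 2 = 3246 remainder 0
3246 ÷ 2 = 1623 remainder 0
1623 ÷ 2 = 811 remainder 1
811 ÷ 2 = 405 remainder 1
405 ÷ 2 = 202 remainder 1
202 ÷ 2 = 101 remainder 0
101 ÷ 2 = 50 remainder 1
50 ÷ 2 = 25 remainder 0
25 ÷ 2 = 12 remainder 1
12 ÷ 2 = 6 remainder 0
6 ÷ 2 = 3 remainder 0
3 ÷ 2 = 1 remainder 1
1 ÷ 2 = 0 remainder 1
Reading remainders bottom-up:
= 1100101011100011


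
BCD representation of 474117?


Each digit → 4-bit binary:
  4 → 0100
  7 → 0111
  4 → 0100
  1 → 0001
  1 → 0001
  7 → 0111
= 0100 0111 0100 0001 0001 0111


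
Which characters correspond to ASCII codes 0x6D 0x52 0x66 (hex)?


Codes (hex): 0x6D 0x52 0x66
Per-code ASCII lookup:
  0x6D = 109  (range 97-122: lowercase, 109 - 97 = 12) → 'm'
  0x52 = 82  (range 65-90: uppercase, 82 - 65 = 17) → 'R'
  0x66 = 102  (range 97-122: lowercase, 102 - 97 = 5) → 'f'
= 'mRf'


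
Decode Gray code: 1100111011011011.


Gray code: 1100111011011011
MSB stays the same: 1
Each subsequent bit = prev_binary XOR current_gray:
  B[1] = 1 XOR 1 = 0
  B[2] = 0 XOR 0 = 0
  B[3] = 0 XOR 0 = 0
  B[4] = 0 XOR 1 = 1
  B[5] = 1 XOR 1 = 0
  B[6] = 0 XOR 1 = 1
  B[7] = 1 XOR 0 = 1
  B[8] = 1 XOR 1 = 0
  B[9] = 0 XOR 1 = 1
  B[10] = 1 XOR 0 = 1
  B[11] = 1 XOR 1 = 0
  B[12] = 0 XOR 1 = 1
  B[13] = 1 XOR 0 = 1
  B[14] = 1 XOR 1 = 0
  B[15] = 0 XOR 1 = 1
= 1000101101101101 (35693 decimal)


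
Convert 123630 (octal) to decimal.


Positional values:
Position 0: 0 × 8^0 = 0
Position 1: 3 × 8^1 = 24
Position 2: 6 × 8^2 = 384
Position 3: 3 × 8^3 = 1536
Position 4: 2 × 8^4 = 8192
Position 5: 1 × 8^5 = 32768
Sum = 0 + 24 + 384 + 1536 + 8192 + 32768
= 42904


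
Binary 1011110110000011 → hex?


Group into 4-bit nibbles: 1011110110000011
  1011 = B
  1101 = D
  1000 = 8
  0011 = 3
= 0xBD83


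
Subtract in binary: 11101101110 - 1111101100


Align and subtract column by column (LSB to MSB, borrowing when needed):
  11101101110
- 01111101100
  -----------
  col 0: (0 - 0 borrow-in) - 0 → 0 - 0 = 0, borrow out 0
  col 1: (1 - 0 borrow-in) - 0 → 1 - 0 = 1, borrow out 0
  col 2: (1 - 0 borrow-in) - 1 → 1 - 1 = 0, borrow out 0
  col 3: (1 - 0 borrow-in) - 1 → 1 - 1 = 0, borrow out 0
  col 4: (0 - 0 borrow-in) - 0 → 0 - 0 = 0, borrow out 0
  col 5: (1 - 0 borrow-in) - 1 → 1 - 1 = 0, borrow out 0
  col 6: (1 - 0 borrow-in) - 1 → 1 - 1 = 0, borrow out 0
  col 7: (0 - 0 borrow-in) - 1 → borrow from next column: (0+2) - 1 = 1, borrow out 1
  col 8: (1 - 1 borrow-in) - 1 → borrow from next column: (0+2) - 1 = 1, borrow out 1
  col 9: (1 - 1 borrow-in) - 1 → borrow from next column: (0+2) - 1 = 1, borrow out 1
  col 10: (1 - 1 borrow-in) - 0 → 0 - 0 = 0, borrow out 0
Reading bits MSB→LSB: 01110000010
Strip leading zeros: 1110000010
= 1110000010


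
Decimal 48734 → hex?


Divide by 16 repeatedly:
48734 ÷ 16 = 3045 remainder 14 (E)
3045 ÷ 16 = 190 remainder 5 (5)
190 ÷ 16 = 11 remainder 14 (E)
11 ÷ 16 = 0 remainder 11 (B)
Reading remainders bottom-up:
= 0xBE5E


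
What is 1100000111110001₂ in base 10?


Positional values:
Bit 0: 1 × 2^0 = 1
Bit 4: 1 × 2^4 = 16
Bit 5: 1 × 2^5 = 32
Bit 6: 1 × 2^6 = 64
Bit 7: 1 × 2^7 = 128
Bit 8: 1 × 2^8 = 256
Bit 14: 1 × 2^14 = 16384
Bit 15: 1 × 2^15 = 32768
Sum = 1 + 16 + 32 + 64 + 128 + 256 + 16384 + 32768
= 49649


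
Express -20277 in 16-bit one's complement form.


Original: 0100111100110101
Invert all bits:
  bit 0: 0 → 1
  bit 1: 1 → 0
  bit 2: 0 → 1
  bit 3: 0 → 1
  bit 4: 1 → 0
  bit 5: 1 → 0
  bit 6: 1 → 0
  bit 7: 1 → 0
  bit 8: 0 → 1
  bit 9: 0 → 1
  bit 10: 1 → 0
  bit 11: 1 → 0
  bit 12: 0 → 1
  bit 13: 1 → 0
  bit 14: 0 → 1
  bit 15: 1 → 0
= 1011000011001010


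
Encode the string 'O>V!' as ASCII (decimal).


String: 'O>V!'  (4 characters)
Per-character ASCII lookup:
  'O': uppercase starts at 65: 'O' = 65 + 14 = 79
  '>': special character: '>' = 62
  'V': uppercase starts at 65: 'V' = 65 + 21 = 86
  '!': special character: '!' = 33
= 79 62 86 33


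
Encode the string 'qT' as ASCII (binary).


String: 'qT'  (2 characters)
Per-character ASCII lookup:
  'q': lowercase starts at 97: 'q' = 97 + 16 = 113 → 1110001
  'T': uppercase starts at 65: 'T' = 65 + 19 = 84 → 1010100
= 1110001 1010100


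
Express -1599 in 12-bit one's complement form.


Original: 011000111111
Invert all bits:
  bit 0: 0 → 1
  bit 1: 1 → 0
  bit 2: 1 → 0
  bit 3: 0 → 1
  bit 4: 0 → 1
  bit 5: 0 → 1
  bit 6: 1 → 0
  bit 7: 1 → 0
  bit 8: 1 → 0
  bit 9: 1 → 0
  bit 10: 1 → 0
  bit 11: 1 → 0
= 100111000000


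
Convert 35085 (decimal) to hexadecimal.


Divide by 16 repeatedly:
35085 ÷ 16 = 2192 remainder 13 (D)
2192 ÷ 16 = 137 remainder 0 (0)
137 ÷ 16 = 8 remainder 9 (9)
8 ÷ 16 = 0 remainder 8 (8)
Reading remainders bottom-up:
= 0x890D


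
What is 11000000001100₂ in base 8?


Group into 3-bit groups: 011000000001100
  011 = 3
  000 = 0
  000 = 0
  001 = 1
  100 = 4
= 0o30014


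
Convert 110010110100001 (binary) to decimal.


Positional values:
Bit 0: 1 × 2^0 = 1
Bit 5: 1 × 2^5 = 32
Bit 7: 1 × 2^7 = 128
Bit 8: 1 × 2^8 = 256
Bit 10: 1 × 2^10 = 1024
Bit 13: 1 × 2^13 = 8192
Bit 14: 1 × 2^14 = 16384
Sum = 1 + 32 + 128 + 256 + 1024 + 8192 + 16384
= 26017


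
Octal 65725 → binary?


Each octal digit → 3 binary bits:
  6 = 110
  5 = 101
  7 = 111
  2 = 010
  5 = 101
Concatenate: 110 101 111 010 101
= 110101111010101


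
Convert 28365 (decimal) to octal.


Divide by 8 repeatedly:
28365 ÷ 8 = 3545 remainder 5
3545 ÷ 8 = 443 remainder 1
443 ÷ 8 = 55 remainder 3
55 ÷ 8 = 6 remainder 7
6 ÷ 8 = 0 remainder 6
Reading remainders bottom-up:
= 0o67315


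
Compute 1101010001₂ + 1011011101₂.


Align and add column by column (LSB to MSB, carry propagating):
  01101010001
+ 01011011101
  -----------
  col 0: 1 + 1 + 0 (carry in) = 2 → bit 0, carry out 1
  col 1: 0 + 0 + 1 (carry in) = 1 → bit 1, carry out 0
  col 2: 0 + 1 + 0 (carry in) = 1 → bit 1, carry out 0
  col 3: 0 + 1 + 0 (carry in) = 1 → bit 1, carry out 0
  col 4: 1 + 1 + 0 (carry in) = 2 → bit 0, carry out 1
  col 5: 0 + 0 + 1 (carry in) = 1 → bit 1, carry out 0
  col 6: 1 + 1 + 0 (carry in) = 2 → bit 0, carry out 1
  col 7: 0 + 1 + 1 (carry in) = 2 → bit 0, carry out 1
  col 8: 1 + 0 + 1 (carry in) = 2 → bit 0, carry out 1
  col 9: 1 + 1 + 1 (carry in) = 3 → bit 1, carry out 1
  col 10: 0 + 0 + 1 (carry in) = 1 → bit 1, carry out 0
Reading bits MSB→LSB: 11000101110
Strip leading zeros: 11000101110
= 11000101110


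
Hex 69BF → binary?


Each hex digit → 4 binary bits:
  6 = 0110
  9 = 1001
  B = 1011
  F = 1111
Concatenate: 0110 1001 1011 1111
= 0110100110111111


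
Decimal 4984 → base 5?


Divide by 5 repeatedly:
4984 ÷ 5 = 996 remainder 4
996 ÷ 5 = 199 remainder 1
199 ÷ 5 = 39 remainder 4
39 ÷ 5 = 7 remainder 4
7 ÷ 5 = 1 remainder 2
1 ÷ 5 = 0 remainder 1
Reading remainders bottom-up:
= 124414


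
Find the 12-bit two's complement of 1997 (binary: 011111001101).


Original: 011111001101
Step 1 - Invert all bits: 100000110010
Step 2 - Add 1: 100000110010 + 1
= 100000110011 (represents -1997)


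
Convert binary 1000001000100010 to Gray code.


Binary: 1000001000100010
Gray code: G = B XOR (B >> 1)
B >> 1 = 0100000100010001
1000001000100010 XOR 0100000100010001:
  1 XOR 0 = 1
  0 XOR 1 = 1
  0 XOR 0 = 0
  0 XOR 0 = 0
  0 XOR 0 = 0
  0 XOR 0 = 0
  1 XOR 0 = 1
  0 XOR 1 = 1
  0 XOR 0 = 0
  0 XOR 0 = 0
  1 XOR 0 = 1
  0 XOR 1 = 1
  0 XOR 0 = 0
  0 XOR 0 = 0
  1 XOR 0 = 1
  0 XOR 1 = 1
= 1100001100110011


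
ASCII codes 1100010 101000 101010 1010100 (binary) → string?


Codes (binary): 1100010 101000 101010 1010100
Per-code ASCII lookup:
  1100010 = 98  (range 97-122: lowercase, 98 - 97 = 1) → 'b'
  101000 = 40  (special character) → '('
  101010 = 42  (special character) → '*'
  1010100 = 84  (range 65-90: uppercase, 84 - 65 = 19) → 'T'
= 'b(*T'


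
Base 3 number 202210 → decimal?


Positional values (base 3):
  0 × 3^0 = 0 × 1 = 0
  1 × 3^1 = 1 × 3 = 3
  2 × 3^2 = 2 × 9 = 18
  2 × 3^3 = 2 × 27 = 54
  0 × 3^4 = 0 × 81 = 0
  2 × 3^5 = 2 × 243 = 486
Sum = 0 + 3 + 18 + 54 + 0 + 486
= 561


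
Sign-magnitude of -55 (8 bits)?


Sign bit: 1 (negative)
Magnitude: 55 = 0110111
= 10110111


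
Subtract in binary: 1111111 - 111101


Align and subtract column by column (LSB to MSB, borrowing when needed):
  1111111
- 0111101
  -------
  col 0: (1 - 0 borrow-in) - 1 → 1 - 1 = 0, borrow out 0
  col 1: (1 - 0 borrow-in) - 0 → 1 - 0 = 1, borrow out 0
  col 2: (1 - 0 borrow-in) - 1 → 1 - 1 = 0, borrow out 0
  col 3: (1 - 0 borrow-in) - 1 → 1 - 1 = 0, borrow out 0
  col 4: (1 - 0 borrow-in) - 1 → 1 - 1 = 0, borrow out 0
  col 5: (1 - 0 borrow-in) - 1 → 1 - 1 = 0, borrow out 0
  col 6: (1 - 0 borrow-in) - 0 → 1 - 0 = 1, borrow out 0
Reading bits MSB→LSB: 1000010
Strip leading zeros: 1000010
= 1000010


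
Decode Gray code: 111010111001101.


Gray code: 111010111001101
MSB stays the same: 1
Each subsequent bit = prev_binary XOR current_gray:
  B[1] = 1 XOR 1 = 0
  B[2] = 0 XOR 1 = 1
  B[3] = 1 XOR 0 = 1
  B[4] = 1 XOR 1 = 0
  B[5] = 0 XOR 0 = 0
  B[6] = 0 XOR 1 = 1
  B[7] = 1 XOR 1 = 0
  B[8] = 0 XOR 1 = 1
  B[9] = 1 XOR 0 = 1
  B[10] = 1 XOR 0 = 1
  B[11] = 1 XOR 1 = 0
  B[12] = 0 XOR 1 = 1
  B[13] = 1 XOR 0 = 1
  B[14] = 1 XOR 1 = 0
= 101100101110110 (22902 decimal)


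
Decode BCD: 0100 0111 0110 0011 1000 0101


Each 4-bit group → digit:
  0100 → 4
  0111 → 7
  0110 → 6
  0011 → 3
  1000 → 8
  0101 → 5
= 476385


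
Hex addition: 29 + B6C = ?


Align and add column by column (LSB to MSB, each column mod 16 with carry):
  0029
+ 0B6C
  ----
  col 0: 9(9) + C(12) + 0 (carry in) = 21 → 5(5), carry out 1
  col 1: 2(2) + 6(6) + 1 (carry in) = 9 → 9(9), carry out 0
  col 2: 0(0) + B(11) + 0 (carry in) = 11 → B(11), carry out 0
  col 3: 0(0) + 0(0) + 0 (carry in) = 0 → 0(0), carry out 0
Reading digits MSB→LSB: 0B95
Strip leading zeros: B95
= 0xB95


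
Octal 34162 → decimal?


Positional values:
Position 0: 2 × 8^0 = 2
Position 1: 6 × 8^1 = 48
Position 2: 1 × 8^2 = 64
Position 3: 4 × 8^3 = 2048
Position 4: 3 × 8^4 = 12288
Sum = 2 + 48 + 64 + 2048 + 12288
= 14450


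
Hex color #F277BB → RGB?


Hex: #F277BB
R = F2₁₆ = 242
G = 77₁₆ = 119
B = BB₁₆ = 187
= RGB(242, 119, 187)


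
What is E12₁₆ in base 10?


Positional values:
Position 0: 2 × 16^0 = 2 × 1 = 2
Position 1: 1 × 16^1 = 1 × 16 = 16
Position 2: E × 16^2 = 14 × 256 = 3584
Sum = 2 + 16 + 3584
= 3602


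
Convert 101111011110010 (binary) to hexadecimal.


Group into 4-bit nibbles: 0101111011110010
  0101 = 5
  1110 = E
  1111 = F
  0010 = 2
= 0x5EF2


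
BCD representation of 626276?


Each digit → 4-bit binary:
  6 → 0110
  2 → 0010
  6 → 0110
  2 → 0010
  7 → 0111
  6 → 0110
= 0110 0010 0110 0010 0111 0110


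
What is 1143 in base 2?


Divide by 2 repeatedly:
1143 ÷ 2 = 571 remainder 1
571 ÷ 2 = 285 remainder 1
285 ÷ 2 = 142 remainder 1
142 ÷ 2 = 71 remainder 0
71 ÷ 2 = 35 remainder 1
35 ÷ 2 = 17 remainder 1
17 ÷ 2 = 8 remainder 1
8 ÷ 2 = 4 remainder 0
4 ÷ 2 = 2 remainder 0
2 ÷ 2 = 1 remainder 0
1 ÷ 2 = 0 remainder 1
Reading remainders bottom-up:
= 10001110111


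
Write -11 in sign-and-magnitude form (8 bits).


Sign bit: 1 (negative)
Magnitude: 11 = 0001011
= 10001011


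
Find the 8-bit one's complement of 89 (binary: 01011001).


Original: 01011001
Invert all bits:
  bit 0: 0 → 1
  bit 1: 1 → 0
  bit 2: 0 → 1
  bit 3: 1 → 0
  bit 4: 1 → 0
  bit 5: 0 → 1
  bit 6: 0 → 1
  bit 7: 1 → 0
= 10100110


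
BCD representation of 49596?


Each digit → 4-bit binary:
  4 → 0100
  9 → 1001
  5 → 0101
  9 → 1001
  6 → 0110
= 0100 1001 0101 1001 0110


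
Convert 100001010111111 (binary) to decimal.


Positional values:
Bit 0: 1 × 2^0 = 1
Bit 1: 1 × 2^1 = 2
Bit 2: 1 × 2^2 = 4
Bit 3: 1 × 2^3 = 8
Bit 4: 1 × 2^4 = 16
Bit 5: 1 × 2^5 = 32
Bit 7: 1 × 2^7 = 128
Bit 9: 1 × 2^9 = 512
Bit 14: 1 × 2^14 = 16384
Sum = 1 + 2 + 4 + 8 + 16 + 32 + 128 + 512 + 16384
= 17087


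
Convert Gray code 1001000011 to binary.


Gray code: 1001000011
MSB stays the same: 1
Each subsequent bit = prev_binary XOR current_gray:
  B[1] = 1 XOR 0 = 1
  B[2] = 1 XOR 0 = 1
  B[3] = 1 XOR 1 = 0
  B[4] = 0 XOR 0 = 0
  B[5] = 0 XOR 0 = 0
  B[6] = 0 XOR 0 = 0
  B[7] = 0 XOR 0 = 0
  B[8] = 0 XOR 1 = 1
  B[9] = 1 XOR 1 = 0
= 1110000010 (898 decimal)


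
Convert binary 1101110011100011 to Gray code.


Binary: 1101110011100011
Gray code: G = B XOR (B >> 1)
B >> 1 = 0110111001110001
1101110011100011 XOR 0110111001110001:
  1 XOR 0 = 1
  1 XOR 1 = 0
  0 XOR 1 = 1
  1 XOR 0 = 1
  1 XOR 1 = 0
  1 XOR 1 = 0
  0 XOR 1 = 1
  0 XOR 0 = 0
  1 XOR 0 = 1
  1 XOR 1 = 0
  1 XOR 1 = 0
  0 XOR 1 = 1
  0 XOR 0 = 0
  0 XOR 0 = 0
  1 XOR 0 = 1
  1 XOR 1 = 0
= 1011001010010010


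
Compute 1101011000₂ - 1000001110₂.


Align and subtract column by column (LSB to MSB, borrowing when needed):
  1101011000
- 1000001110
  ----------
  col 0: (0 - 0 borrow-in) - 0 → 0 - 0 = 0, borrow out 0
  col 1: (0 - 0 borrow-in) - 1 → borrow from next column: (0+2) - 1 = 1, borrow out 1
  col 2: (0 - 1 borrow-in) - 1 → borrow from next column: (-1+2) - 1 = 0, borrow out 1
  col 3: (1 - 1 borrow-in) - 1 → borrow from next column: (0+2) - 1 = 1, borrow out 1
  col 4: (1 - 1 borrow-in) - 0 → 0 - 0 = 0, borrow out 0
  col 5: (0 - 0 borrow-in) - 0 → 0 - 0 = 0, borrow out 0
  col 6: (1 - 0 borrow-in) - 0 → 1 - 0 = 1, borrow out 0
  col 7: (0 - 0 borrow-in) - 0 → 0 - 0 = 0, borrow out 0
  col 8: (1 - 0 borrow-in) - 0 → 1 - 0 = 1, borrow out 0
  col 9: (1 - 0 borrow-in) - 1 → 1 - 1 = 0, borrow out 0
Reading bits MSB→LSB: 0101001010
Strip leading zeros: 101001010
= 101001010


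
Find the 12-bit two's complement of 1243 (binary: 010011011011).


Original: 010011011011
Step 1 - Invert all bits: 101100100100
Step 2 - Add 1: 101100100100 + 1
= 101100100101 (represents -1243)


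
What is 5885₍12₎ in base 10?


Positional values (base 12):
  5 × 12^0 = 5 × 1 = 5
  8 × 12^1 = 8 × 12 = 96
  8 × 12^2 = 8 × 144 = 1152
  5 × 12^3 = 5 × 1728 = 8640
Sum = 5 + 96 + 1152 + 8640
= 9893


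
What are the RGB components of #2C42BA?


Hex: #2C42BA
R = 2C₁₆ = 44
G = 42₁₆ = 66
B = BA₁₆ = 186
= RGB(44, 66, 186)


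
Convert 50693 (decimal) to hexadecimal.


Divide by 16 repeatedly:
50693 ÷ 16 = 3168 remainder 5 (5)
3168 ÷ 16 = 198 remainder 0 (0)
198 ÷ 16 = 12 remainder 6 (6)
12 ÷ 16 = 0 remainder 12 (C)
Reading remainders bottom-up:
= 0xC605


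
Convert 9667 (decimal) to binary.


Divide by 2 repeatedly:
9667 ÷ 2 = 4833 remainder 1
4833 ÷ 2 = 2416 remainder 1
2416 ÷ 2 = 1208 remainder 0
1208 ÷ 2 = 604 remainder 0
604 ÷ 2 = 302 remainder 0
302 ÷ 2 = 151 remainder 0
151 ÷ 2 = 75 remainder 1
75 ÷ 2 = 37 remainder 1
37 ÷ 2 = 18 remainder 1
18 ÷ 2 = 9 remainder 0
9 ÷ 2 = 4 remainder 1
4 ÷ 2 = 2 remainder 0
2 ÷ 2 = 1 remainder 0
1 ÷ 2 = 0 remainder 1
Reading remainders bottom-up:
= 10010111000011


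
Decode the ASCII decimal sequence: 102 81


Codes (decimal): 102 81
Per-code ASCII lookup:
  102  (range 97-122: lowercase, 102 - 97 = 5) → 'f'
  81  (range 65-90: uppercase, 81 - 65 = 16) → 'Q'
= 'fQ'


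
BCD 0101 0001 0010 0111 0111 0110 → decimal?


Each 4-bit group → digit:
  0101 → 5
  0001 → 1
  0010 → 2
  0111 → 7
  0111 → 7
  0110 → 6
= 512776


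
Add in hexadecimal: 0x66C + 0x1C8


Align and add column by column (LSB to MSB, each column mod 16 with carry):
  066C
+ 01C8
  ----
  col 0: C(12) + 8(8) + 0 (carry in) = 20 → 4(4), carry out 1
  col 1: 6(6) + C(12) + 1 (carry in) = 19 → 3(3), carry out 1
  col 2: 6(6) + 1(1) + 1 (carry in) = 8 → 8(8), carry out 0
  col 3: 0(0) + 0(0) + 0 (carry in) = 0 → 0(0), carry out 0
Reading digits MSB→LSB: 0834
Strip leading zeros: 834
= 0x834


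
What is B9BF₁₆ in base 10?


Positional values:
Position 0: F × 16^0 = 15 × 1 = 15
Position 1: B × 16^1 = 11 × 16 = 176
Position 2: 9 × 16^2 = 9 × 256 = 2304
Position 3: B × 16^3 = 11 × 4096 = 45056
Sum = 15 + 176 + 2304 + 45056
= 47551


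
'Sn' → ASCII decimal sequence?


String: 'Sn'  (2 characters)
Per-character ASCII lookup:
  'S': uppercase starts at 65: 'S' = 65 + 18 = 83
  'n': lowercase starts at 97: 'n' = 97 + 13 = 110
= 83 110


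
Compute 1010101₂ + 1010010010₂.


Align and add column by column (LSB to MSB, carry propagating):
  00001010101
+ 01010010010
  -----------
  col 0: 1 + 0 + 0 (carry in) = 1 → bit 1, carry out 0
  col 1: 0 + 1 + 0 (carry in) = 1 → bit 1, carry out 0
  col 2: 1 + 0 + 0 (carry in) = 1 → bit 1, carry out 0
  col 3: 0 + 0 + 0 (carry in) = 0 → bit 0, carry out 0
  col 4: 1 + 1 + 0 (carry in) = 2 → bit 0, carry out 1
  col 5: 0 + 0 + 1 (carry in) = 1 → bit 1, carry out 0
  col 6: 1 + 0 + 0 (carry in) = 1 → bit 1, carry out 0
  col 7: 0 + 1 + 0 (carry in) = 1 → bit 1, carry out 0
  col 8: 0 + 0 + 0 (carry in) = 0 → bit 0, carry out 0
  col 9: 0 + 1 + 0 (carry in) = 1 → bit 1, carry out 0
  col 10: 0 + 0 + 0 (carry in) = 0 → bit 0, carry out 0
Reading bits MSB→LSB: 01011100111
Strip leading zeros: 1011100111
= 1011100111


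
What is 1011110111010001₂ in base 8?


Group into 3-bit groups: 001011110111010001
  001 = 1
  011 = 3
  110 = 6
  111 = 7
  010 = 2
  001 = 1
= 0o136721


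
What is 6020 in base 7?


Divide by 7 repeatedly:
6020 ÷ 7 = 860 remainder 0
860 ÷ 7 = 122 remainder 6
122 ÷ 7 = 17 remainder 3
17 ÷ 7 = 2 remainder 3
2 ÷ 7 = 0 remainder 2
Reading remainders bottom-up:
= 23360


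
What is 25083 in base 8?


Divide by 8 repeatedly:
25083 ÷ 8 = 3135 remainder 3
3135 ÷ 8 = 391 remainder 7
391 ÷ 8 = 48 remainder 7
48 ÷ 8 = 6 remainder 0
6 ÷ 8 = 0 remainder 6
Reading remainders bottom-up:
= 0o60773


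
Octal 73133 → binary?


Each octal digit → 3 binary bits:
  7 = 111
  3 = 011
  1 = 001
  3 = 011
  3 = 011
Concatenate: 111 011 001 011 011
= 111011001011011


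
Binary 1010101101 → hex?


Group into 4-bit nibbles: 001010101101
  0010 = 2
  1010 = A
  1101 = D
= 0x2AD


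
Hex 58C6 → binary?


Each hex digit → 4 binary bits:
  5 = 0101
  8 = 1000
  C = 1100
  6 = 0110
Concatenate: 0101 1000 1100 0110
= 0101100011000110


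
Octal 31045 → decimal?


Positional values:
Position 0: 5 × 8^0 = 5
Position 1: 4 × 8^1 = 32
Position 2: 0 × 8^2 = 0
Position 3: 1 × 8^3 = 512
Position 4: 3 × 8^4 = 12288
Sum = 5 + 32 + 0 + 512 + 12288
= 12837


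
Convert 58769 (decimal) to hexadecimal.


Divide by 16 repeatedly:
58769 ÷ 16 = 3673 remainder 1 (1)
3673 ÷ 16 = 229 remainder 9 (9)
229 ÷ 16 = 14 remainder 5 (5)
14 ÷ 16 = 0 remainder 14 (E)
Reading remainders bottom-up:
= 0xE591


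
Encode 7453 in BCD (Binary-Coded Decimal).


Each digit → 4-bit binary:
  7 → 0111
  4 → 0100
  5 → 0101
  3 → 0011
= 0111 0100 0101 0011


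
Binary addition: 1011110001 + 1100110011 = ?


Align and add column by column (LSB to MSB, carry propagating):
  01011110001
+ 01100110011
  -----------
  col 0: 1 + 1 + 0 (carry in) = 2 → bit 0, carry out 1
  col 1: 0 + 1 + 1 (carry in) = 2 → bit 0, carry out 1
  col 2: 0 + 0 + 1 (carry in) = 1 → bit 1, carry out 0
  col 3: 0 + 0 + 0 (carry in) = 0 → bit 0, carry out 0
  col 4: 1 + 1 + 0 (carry in) = 2 → bit 0, carry out 1
  col 5: 1 + 1 + 1 (carry in) = 3 → bit 1, carry out 1
  col 6: 1 + 0 + 1 (carry in) = 2 → bit 0, carry out 1
  col 7: 1 + 0 + 1 (carry in) = 2 → bit 0, carry out 1
  col 8: 0 + 1 + 1 (carry in) = 2 → bit 0, carry out 1
  col 9: 1 + 1 + 1 (carry in) = 3 → bit 1, carry out 1
  col 10: 0 + 0 + 1 (carry in) = 1 → bit 1, carry out 0
Reading bits MSB→LSB: 11000100100
Strip leading zeros: 11000100100
= 11000100100


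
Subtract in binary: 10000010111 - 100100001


Align and subtract column by column (LSB to MSB, borrowing when needed):
  10000010111
- 00100100001
  -----------
  col 0: (1 - 0 borrow-in) - 1 → 1 - 1 = 0, borrow out 0
  col 1: (1 - 0 borrow-in) - 0 → 1 - 0 = 1, borrow out 0
  col 2: (1 - 0 borrow-in) - 0 → 1 - 0 = 1, borrow out 0
  col 3: (0 - 0 borrow-in) - 0 → 0 - 0 = 0, borrow out 0
  col 4: (1 - 0 borrow-in) - 0 → 1 - 0 = 1, borrow out 0
  col 5: (0 - 0 borrow-in) - 1 → borrow from next column: (0+2) - 1 = 1, borrow out 1
  col 6: (0 - 1 borrow-in) - 0 → borrow from next column: (-1+2) - 0 = 1, borrow out 1
  col 7: (0 - 1 borrow-in) - 0 → borrow from next column: (-1+2) - 0 = 1, borrow out 1
  col 8: (0 - 1 borrow-in) - 1 → borrow from next column: (-1+2) - 1 = 0, borrow out 1
  col 9: (0 - 1 borrow-in) - 0 → borrow from next column: (-1+2) - 0 = 1, borrow out 1
  col 10: (1 - 1 borrow-in) - 0 → 0 - 0 = 0, borrow out 0
Reading bits MSB→LSB: 01011110110
Strip leading zeros: 1011110110
= 1011110110


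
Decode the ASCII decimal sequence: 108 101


Codes (decimal): 108 101
Per-code ASCII lookup:
  108  (range 97-122: lowercase, 108 - 97 = 11) → 'l'
  101  (range 97-122: lowercase, 101 - 97 = 4) → 'e'
= 'le'


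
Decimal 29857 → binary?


Divide by 2 repeatedly:
29857 ÷ 2 = 14928 remainder 1
14928 ÷ 2 = 7464 remainder 0
7464 ÷ 2 = 3732 remainder 0
3732 ÷ 2 = 1866 remainder 0
1866 ÷ 2 = 933 remainder 0
933 ÷ 2 = 466 remainder 1
466 ÷ 2 = 233 remainder 0
233 ÷ 2 = 116 remainder 1
116 ÷ 2 = 58 remainder 0
58 ÷ 2 = 29 remainder 0
29 ÷ 2 = 14 remainder 1
14 ÷ 2 = 7 remainder 0
7 ÷ 2 = 3 remainder 1
3 ÷ 2 = 1 remainder 1
1 ÷ 2 = 0 remainder 1
Reading remainders bottom-up:
= 111010010100001
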